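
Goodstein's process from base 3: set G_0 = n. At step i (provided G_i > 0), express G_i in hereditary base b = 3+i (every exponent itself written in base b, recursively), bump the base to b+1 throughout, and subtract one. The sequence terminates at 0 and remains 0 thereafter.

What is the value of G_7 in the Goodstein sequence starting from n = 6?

5

(0) 6|_3 = 2·3 ↦ 2·4|_4 = 8 ⇒ 7
(1) 7|_4 = 4 + 3 ↦ 5 + 3|_5 = 8 ⇒ 7
(2) 7|_5 = 5 + 2 ↦ 6 + 2|_6 = 8 ⇒ 7
(3) 7|_6 = 6 + 1 ↦ 7 + 1|_7 = 8 ⇒ 7
(4) 7|_7 = 7 ↦ 8|_8 = 8 ⇒ 7
(5) 7|_8 = 7 ↦ 7|_9 = 7 ⇒ 6
(6) 6|_9 = 6 ↦ 6|_10 = 6 ⇒ 5
(7) 5|_10 = 5 ↦ 5|_11 = 5 ⇒ 4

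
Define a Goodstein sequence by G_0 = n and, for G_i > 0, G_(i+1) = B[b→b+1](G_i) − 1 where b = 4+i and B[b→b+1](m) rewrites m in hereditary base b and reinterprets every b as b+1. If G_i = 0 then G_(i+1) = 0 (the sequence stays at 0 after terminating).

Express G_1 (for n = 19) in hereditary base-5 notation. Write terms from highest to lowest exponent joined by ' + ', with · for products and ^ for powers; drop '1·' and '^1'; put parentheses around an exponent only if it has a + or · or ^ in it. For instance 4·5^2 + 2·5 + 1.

step 0: 19 = 4^2 + 3; sub 5 for 4: 5^2 + 3; = 28; G_1 = 28−1 = 27
step 1: 27 = 5^2 + 2; sub 6 for 5: 6^2 + 2; = 38; G_2 = 38−1 = 37

5^2 + 2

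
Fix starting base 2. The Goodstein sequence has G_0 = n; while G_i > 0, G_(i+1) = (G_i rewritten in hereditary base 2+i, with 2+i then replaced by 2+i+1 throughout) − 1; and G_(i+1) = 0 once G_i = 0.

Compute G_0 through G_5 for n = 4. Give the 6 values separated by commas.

4, 26, 41, 60, 83, 109

G_0=4  [base 2] 2^2  →[2↦3]→  3^3 = 27  −1 ⇒ G_1=26
G_1=26  [base 3] 2·3^2 + 2·3 + 2  →[3↦4]→  2·4^2 + 2·4 + 2 = 42  −1 ⇒ G_2=41
G_2=41  [base 4] 2·4^2 + 2·4 + 1  →[4↦5]→  2·5^2 + 2·5 + 1 = 61  −1 ⇒ G_3=60
G_3=60  [base 5] 2·5^2 + 2·5  →[5↦6]→  2·6^2 + 2·6 = 84  −1 ⇒ G_4=83
G_4=83  [base 6] 2·6^2 + 6 + 5  →[6↦7]→  2·7^2 + 7 + 5 = 110  −1 ⇒ G_5=109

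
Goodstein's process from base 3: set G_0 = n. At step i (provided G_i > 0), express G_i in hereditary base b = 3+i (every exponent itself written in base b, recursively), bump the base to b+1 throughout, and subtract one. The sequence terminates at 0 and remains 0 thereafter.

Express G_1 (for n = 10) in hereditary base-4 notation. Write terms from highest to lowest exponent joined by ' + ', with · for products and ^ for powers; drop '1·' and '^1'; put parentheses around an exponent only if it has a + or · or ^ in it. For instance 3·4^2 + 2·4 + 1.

4^2

G_0 = 10. HB_3(10) = 3^2 + 1. Bump = 17. G_1 = 16.
G_1 = 16. HB_4(16) = 4^2. Bump = 25. G_2 = 24.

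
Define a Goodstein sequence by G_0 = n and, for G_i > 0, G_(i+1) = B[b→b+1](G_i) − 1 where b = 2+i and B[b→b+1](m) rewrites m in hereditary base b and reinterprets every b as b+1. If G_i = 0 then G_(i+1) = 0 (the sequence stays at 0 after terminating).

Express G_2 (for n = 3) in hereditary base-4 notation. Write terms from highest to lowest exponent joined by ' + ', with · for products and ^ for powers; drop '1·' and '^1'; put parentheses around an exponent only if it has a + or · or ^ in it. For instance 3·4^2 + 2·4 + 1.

step 0: 3 = 2 + 1; sub 3 for 2: 3 + 1; = 4; G_1 = 4−1 = 3
step 1: 3 = 3; sub 4 for 3: 4; = 4; G_2 = 4−1 = 3
step 2: 3 = 3; sub 5 for 4: 3; = 3; G_3 = 3−1 = 2

3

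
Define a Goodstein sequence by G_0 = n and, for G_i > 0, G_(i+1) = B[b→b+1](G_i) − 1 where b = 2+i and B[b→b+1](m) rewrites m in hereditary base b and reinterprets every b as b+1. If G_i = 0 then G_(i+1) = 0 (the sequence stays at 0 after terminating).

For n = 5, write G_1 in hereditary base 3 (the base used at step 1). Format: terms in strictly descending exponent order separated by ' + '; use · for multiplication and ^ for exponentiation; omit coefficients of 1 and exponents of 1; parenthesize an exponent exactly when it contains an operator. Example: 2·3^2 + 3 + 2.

3^3

step 0: 5 = 2^2 + 1; sub 3 for 2: 3^3 + 1; = 28; G_1 = 28−1 = 27
step 1: 27 = 3^3; sub 4 for 3: 4^4; = 256; G_2 = 256−1 = 255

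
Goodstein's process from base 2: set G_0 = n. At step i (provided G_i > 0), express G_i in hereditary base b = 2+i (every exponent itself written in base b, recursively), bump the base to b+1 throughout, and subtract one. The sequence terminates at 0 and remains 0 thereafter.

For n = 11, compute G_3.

[0] 11 ≡ 2^(2 + 1) + 2 + 1 (base 2). Lift 3: 85. −1: 84.
[1] 84 ≡ 3^(3 + 1) + 3 (base 3). Lift 4: 1028. −1: 1027.
[2] 1027 ≡ 4^(4 + 1) + 3 (base 4). Lift 5: 15628. −1: 15627.
[3] 15627 ≡ 5^(5 + 1) + 2 (base 5). Lift 6: 279938. −1: 279937.

15627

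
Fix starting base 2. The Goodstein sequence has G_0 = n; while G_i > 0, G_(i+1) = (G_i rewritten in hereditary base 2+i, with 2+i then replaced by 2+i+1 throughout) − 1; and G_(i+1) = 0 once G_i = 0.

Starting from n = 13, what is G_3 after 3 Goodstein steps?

[0] 13 ≡ 2^(2 + 1) + 2^2 + 1 (base 2). Lift 3: 109. −1: 108.
[1] 108 ≡ 3^(3 + 1) + 3^3 (base 3). Lift 4: 1280. −1: 1279.
[2] 1279 ≡ 4^(4 + 1) + 3·4^3 + 3·4^2 + 3·4 + 3 (base 4). Lift 5: 16093. −1: 16092.
[3] 16092 ≡ 5^(5 + 1) + 3·5^3 + 3·5^2 + 3·5 + 2 (base 5). Lift 6: 280712. −1: 280711.

16092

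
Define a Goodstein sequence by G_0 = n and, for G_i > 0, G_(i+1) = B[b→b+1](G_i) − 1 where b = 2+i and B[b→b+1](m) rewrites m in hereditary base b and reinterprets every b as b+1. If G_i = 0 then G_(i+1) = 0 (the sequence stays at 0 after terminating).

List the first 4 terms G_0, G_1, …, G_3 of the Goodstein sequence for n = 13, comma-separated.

base 2: 13 = 2^(2 + 1) + 2^2 + 1; at 3: 3^(3 + 1) + 3^3 + 1 = 109; next = 108
base 3: 108 = 3^(3 + 1) + 3^3; at 4: 4^(4 + 1) + 4^4 = 1280; next = 1279
base 4: 1279 = 4^(4 + 1) + 3·4^3 + 3·4^2 + 3·4 + 3; at 5: 5^(5 + 1) + 3·5^3 + 3·5^2 + 3·5 + 3 = 16093; next = 16092

13, 108, 1279, 16092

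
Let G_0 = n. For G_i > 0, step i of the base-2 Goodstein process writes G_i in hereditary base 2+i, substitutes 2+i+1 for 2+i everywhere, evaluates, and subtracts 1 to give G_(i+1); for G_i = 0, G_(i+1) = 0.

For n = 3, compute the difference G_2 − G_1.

G_0 = 3. HB_2(3) = 2 + 1. Bump = 4. G_1 = 3.
G_1 = 3. HB_3(3) = 3. Bump = 4. G_2 = 3.

0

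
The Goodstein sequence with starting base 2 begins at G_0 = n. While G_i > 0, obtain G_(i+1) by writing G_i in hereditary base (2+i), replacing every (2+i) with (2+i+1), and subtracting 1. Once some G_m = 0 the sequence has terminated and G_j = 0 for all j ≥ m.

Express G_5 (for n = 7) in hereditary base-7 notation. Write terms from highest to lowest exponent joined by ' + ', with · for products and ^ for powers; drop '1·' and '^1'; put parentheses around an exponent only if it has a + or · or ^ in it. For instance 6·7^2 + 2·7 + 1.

7^7

i=0: 7 = 2^2 + 2 + 1 (b=2); 2→3: 3^3 + 3 + 1 = 31; 31−1 = 30
i=1: 30 = 3^3 + 3 (b=3); 3→4: 4^4 + 4 = 260; 260−1 = 259
i=2: 259 = 4^4 + 3 (b=4); 4→5: 5^5 + 3 = 3128; 3128−1 = 3127
i=3: 3127 = 5^5 + 2 (b=5); 5→6: 6^6 + 2 = 46658; 46658−1 = 46657
i=4: 46657 = 6^6 + 1 (b=6); 6→7: 7^7 + 1 = 823544; 823544−1 = 823543
i=5: 823543 = 7^7 (b=7); 7→8: 8^8 = 16777216; 16777216−1 = 16777215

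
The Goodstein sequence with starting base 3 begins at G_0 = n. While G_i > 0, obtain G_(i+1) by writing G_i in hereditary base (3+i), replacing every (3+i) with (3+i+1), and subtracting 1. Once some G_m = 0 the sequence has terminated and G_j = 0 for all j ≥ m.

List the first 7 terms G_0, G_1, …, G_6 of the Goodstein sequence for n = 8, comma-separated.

8, 9, 10, 11, 11, 11, 11

base 3: 8 = 2·3 + 2; at 4: 2·4 + 2 = 10; next = 9
base 4: 9 = 2·4 + 1; at 5: 2·5 + 1 = 11; next = 10
base 5: 10 = 2·5; at 6: 2·6 = 12; next = 11
base 6: 11 = 6 + 5; at 7: 7 + 5 = 12; next = 11
base 7: 11 = 7 + 4; at 8: 8 + 4 = 12; next = 11
base 8: 11 = 8 + 3; at 9: 9 + 3 = 12; next = 11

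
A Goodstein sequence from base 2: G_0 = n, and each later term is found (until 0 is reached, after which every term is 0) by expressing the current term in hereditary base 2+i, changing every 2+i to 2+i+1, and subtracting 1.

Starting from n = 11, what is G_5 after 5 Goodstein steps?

G_0 = 11. HB_2(11) = 2^(2 + 1) + 2 + 1. Bump = 85. G_1 = 84.
G_1 = 84. HB_3(84) = 3^(3 + 1) + 3. Bump = 1028. G_2 = 1027.
G_2 = 1027. HB_4(1027) = 4^(4 + 1) + 3. Bump = 15628. G_3 = 15627.
G_3 = 15627. HB_5(15627) = 5^(5 + 1) + 2. Bump = 279938. G_4 = 279937.
G_4 = 279937. HB_6(279937) = 6^(6 + 1) + 1. Bump = 5764802. G_5 = 5764801.
G_5 = 5764801. HB_7(5764801) = 7^(7 + 1). Bump = 134217728. G_6 = 134217727.

5764801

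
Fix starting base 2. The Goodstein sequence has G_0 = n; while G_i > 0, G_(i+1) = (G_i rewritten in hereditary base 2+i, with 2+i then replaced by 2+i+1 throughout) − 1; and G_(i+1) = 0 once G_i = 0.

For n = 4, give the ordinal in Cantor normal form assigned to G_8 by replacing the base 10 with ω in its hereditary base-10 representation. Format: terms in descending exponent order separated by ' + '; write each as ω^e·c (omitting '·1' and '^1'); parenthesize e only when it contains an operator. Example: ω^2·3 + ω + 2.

G_0 = 4. HB_2(4) = 2^2. Bump = 27. G_1 = 26.
G_1 = 26. HB_3(26) = 2·3^2 + 2·3 + 2. Bump = 42. G_2 = 41.
G_2 = 41. HB_4(41) = 2·4^2 + 2·4 + 1. Bump = 61. G_3 = 60.
G_3 = 60. HB_5(60) = 2·5^2 + 2·5. Bump = 84. G_4 = 83.
G_4 = 83. HB_6(83) = 2·6^2 + 6 + 5. Bump = 110. G_5 = 109.
G_5 = 109. HB_7(109) = 2·7^2 + 7 + 4. Bump = 140. G_6 = 139.
G_6 = 139. HB_8(139) = 2·8^2 + 8 + 3. Bump = 174. G_7 = 173.
G_7 = 173. HB_9(173) = 2·9^2 + 9 + 2. Bump = 212. G_8 = 211.
G_8 = 211. HB_10(211) = 2·10^2 + 10 + 1. Bump = 254. G_9 = 253.

ω^2·2 + ω + 1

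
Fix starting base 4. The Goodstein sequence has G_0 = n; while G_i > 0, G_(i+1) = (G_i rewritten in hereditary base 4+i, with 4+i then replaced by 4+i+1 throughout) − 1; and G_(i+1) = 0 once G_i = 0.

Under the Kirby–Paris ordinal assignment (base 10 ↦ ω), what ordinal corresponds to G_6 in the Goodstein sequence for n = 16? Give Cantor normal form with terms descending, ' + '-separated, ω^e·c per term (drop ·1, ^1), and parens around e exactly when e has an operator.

ω·3 + 9

i=0: 16 = 4^2 (b=4); 4→5: 5^2 = 25; 25−1 = 24
i=1: 24 = 4·5 + 4 (b=5); 5→6: 4·6 + 4 = 28; 28−1 = 27
i=2: 27 = 4·6 + 3 (b=6); 6→7: 4·7 + 3 = 31; 31−1 = 30
i=3: 30 = 4·7 + 2 (b=7); 7→8: 4·8 + 2 = 34; 34−1 = 33
i=4: 33 = 4·8 + 1 (b=8); 8→9: 4·9 + 1 = 37; 37−1 = 36
i=5: 36 = 4·9 (b=9); 9→10: 4·10 = 40; 40−1 = 39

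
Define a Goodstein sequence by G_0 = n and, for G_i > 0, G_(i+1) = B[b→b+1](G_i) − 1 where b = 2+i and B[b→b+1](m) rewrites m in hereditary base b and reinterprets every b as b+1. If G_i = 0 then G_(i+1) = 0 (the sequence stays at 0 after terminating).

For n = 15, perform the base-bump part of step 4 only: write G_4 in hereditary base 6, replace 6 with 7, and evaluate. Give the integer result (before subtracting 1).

6588345

step 0: 15 = 2^(2 + 1) + 2^2 + 2 + 1; sub 3 for 2: 3^(3 + 1) + 3^3 + 3 + 1; = 112; G_1 = 112−1 = 111
step 1: 111 = 3^(3 + 1) + 3^3 + 3; sub 4 for 3: 4^(4 + 1) + 4^4 + 4; = 1284; G_2 = 1284−1 = 1283
step 2: 1283 = 4^(4 + 1) + 4^4 + 3; sub 5 for 4: 5^(5 + 1) + 5^5 + 3; = 18753; G_3 = 18753−1 = 18752
step 3: 18752 = 5^(5 + 1) + 5^5 + 2; sub 6 for 5: 6^(6 + 1) + 6^6 + 2; = 326594; G_4 = 326594−1 = 326593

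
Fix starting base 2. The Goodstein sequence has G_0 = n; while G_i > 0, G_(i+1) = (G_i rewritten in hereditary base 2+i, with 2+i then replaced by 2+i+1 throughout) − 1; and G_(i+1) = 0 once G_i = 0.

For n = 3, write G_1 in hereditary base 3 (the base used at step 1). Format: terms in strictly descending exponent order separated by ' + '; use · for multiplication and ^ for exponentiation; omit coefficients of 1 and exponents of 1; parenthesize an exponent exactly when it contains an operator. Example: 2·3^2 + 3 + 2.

3 —HB2→ 2 + 1 —bump→ 3 + 1 = 4 —(−1)→ 3
3 —HB3→ 3 —bump→ 4 = 4 —(−1)→ 3

3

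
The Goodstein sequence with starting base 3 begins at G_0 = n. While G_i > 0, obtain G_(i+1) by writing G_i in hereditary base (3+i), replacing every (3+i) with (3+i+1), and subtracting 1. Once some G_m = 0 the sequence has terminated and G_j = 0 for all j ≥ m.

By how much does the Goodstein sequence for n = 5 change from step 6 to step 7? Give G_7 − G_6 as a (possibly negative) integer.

-1

i=0: 5 = 3 + 2 (b=3); 3→4: 4 + 2 = 6; 6−1 = 5
i=1: 5 = 4 + 1 (b=4); 4→5: 5 + 1 = 6; 6−1 = 5
i=2: 5 = 5 (b=5); 5→6: 6 = 6; 6−1 = 5
i=3: 5 = 5 (b=6); 6→7: 5 = 5; 5−1 = 4
i=4: 4 = 4 (b=7); 7→8: 4 = 4; 4−1 = 3
i=5: 3 = 3 (b=8); 8→9: 3 = 3; 3−1 = 2
i=6: 2 = 2 (b=9); 9→10: 2 = 2; 2−1 = 1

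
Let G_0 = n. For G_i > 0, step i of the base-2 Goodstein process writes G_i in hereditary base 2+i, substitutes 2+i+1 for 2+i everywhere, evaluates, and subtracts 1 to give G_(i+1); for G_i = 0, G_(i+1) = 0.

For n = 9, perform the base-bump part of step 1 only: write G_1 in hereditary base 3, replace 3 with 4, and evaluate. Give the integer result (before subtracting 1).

9 —HB2→ 2^(2 + 1) + 1 —bump→ 3^(3 + 1) + 1 = 82 —(−1)→ 81
81 —HB3→ 3^(3 + 1) —bump→ 4^(4 + 1) = 1024 —(−1)→ 1023

1024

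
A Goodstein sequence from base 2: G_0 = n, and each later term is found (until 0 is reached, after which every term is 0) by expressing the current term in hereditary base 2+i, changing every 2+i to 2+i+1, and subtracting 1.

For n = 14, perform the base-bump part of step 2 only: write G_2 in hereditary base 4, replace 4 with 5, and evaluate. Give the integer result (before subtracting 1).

i=0: 14 = 2^(2 + 1) + 2^2 + 2 (b=2); 2→3: 3^(3 + 1) + 3^3 + 3 = 111; 111−1 = 110
i=1: 110 = 3^(3 + 1) + 3^3 + 2 (b=3); 3→4: 4^(4 + 1) + 4^4 + 2 = 1282; 1282−1 = 1281
i=2: 1281 = 4^(4 + 1) + 4^4 + 1 (b=4); 4→5: 5^(5 + 1) + 5^5 + 1 = 18751; 18751−1 = 18750

18751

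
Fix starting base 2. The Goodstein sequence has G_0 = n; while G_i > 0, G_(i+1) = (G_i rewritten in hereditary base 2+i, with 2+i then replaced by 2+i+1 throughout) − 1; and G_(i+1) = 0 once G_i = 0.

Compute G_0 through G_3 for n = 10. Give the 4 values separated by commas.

G_0 = 10. HB_2(10) = 2^(2 + 1) + 2. Bump = 84. G_1 = 83.
G_1 = 83. HB_3(83) = 3^(3 + 1) + 2. Bump = 1026. G_2 = 1025.
G_2 = 1025. HB_4(1025) = 4^(4 + 1) + 1. Bump = 15626. G_3 = 15625.

10, 83, 1025, 15625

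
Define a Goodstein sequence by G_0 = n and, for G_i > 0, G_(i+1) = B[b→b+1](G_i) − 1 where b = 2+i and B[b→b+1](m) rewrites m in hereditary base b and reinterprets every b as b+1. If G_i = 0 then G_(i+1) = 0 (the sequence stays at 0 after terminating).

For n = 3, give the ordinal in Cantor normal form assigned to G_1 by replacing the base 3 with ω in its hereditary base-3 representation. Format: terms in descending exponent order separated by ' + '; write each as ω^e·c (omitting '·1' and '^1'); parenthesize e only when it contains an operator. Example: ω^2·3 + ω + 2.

G_0 = 3. HB_2(3) = 2 + 1. Bump = 4. G_1 = 3.
G_1 = 3. HB_3(3) = 3. Bump = 4. G_2 = 3.

ω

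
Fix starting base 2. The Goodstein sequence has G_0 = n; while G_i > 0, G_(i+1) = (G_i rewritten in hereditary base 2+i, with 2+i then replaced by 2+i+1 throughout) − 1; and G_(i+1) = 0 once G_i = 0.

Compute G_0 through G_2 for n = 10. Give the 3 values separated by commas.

(0) 10|_2 = 2^(2 + 1) + 2 ↦ 3^(3 + 1) + 3|_3 = 84 ⇒ 83
(1) 83|_3 = 3^(3 + 1) + 2 ↦ 4^(4 + 1) + 2|_4 = 1026 ⇒ 1025

10, 83, 1025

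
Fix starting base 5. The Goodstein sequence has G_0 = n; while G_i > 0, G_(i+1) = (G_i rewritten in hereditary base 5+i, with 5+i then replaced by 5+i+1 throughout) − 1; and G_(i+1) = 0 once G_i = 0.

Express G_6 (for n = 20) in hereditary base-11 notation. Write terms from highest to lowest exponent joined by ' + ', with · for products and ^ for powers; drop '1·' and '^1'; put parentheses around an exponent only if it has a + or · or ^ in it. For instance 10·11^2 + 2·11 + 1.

20 —HB5→ 4·5 —bump→ 4·6 = 24 —(−1)→ 23
23 —HB6→ 3·6 + 5 —bump→ 3·7 + 5 = 26 —(−1)→ 25
25 —HB7→ 3·7 + 4 —bump→ 3·8 + 4 = 28 —(−1)→ 27
27 —HB8→ 3·8 + 3 —bump→ 3·9 + 3 = 30 —(−1)→ 29
29 —HB9→ 3·9 + 2 —bump→ 3·10 + 2 = 32 —(−1)→ 31
31 —HB10→ 3·10 + 1 —bump→ 3·11 + 1 = 34 —(−1)→ 33
33 —HB11→ 3·11 —bump→ 3·12 = 36 —(−1)→ 35

3·11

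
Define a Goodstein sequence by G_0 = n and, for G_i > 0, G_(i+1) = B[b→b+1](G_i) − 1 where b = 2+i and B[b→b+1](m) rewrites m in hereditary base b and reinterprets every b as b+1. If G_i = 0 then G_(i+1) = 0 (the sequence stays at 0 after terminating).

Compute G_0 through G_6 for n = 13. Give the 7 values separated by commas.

13, 108, 1279, 16092, 280711, 5765998, 134219479

base 2: 13 = 2^(2 + 1) + 2^2 + 1; at 3: 3^(3 + 1) + 3^3 + 1 = 109; next = 108
base 3: 108 = 3^(3 + 1) + 3^3; at 4: 4^(4 + 1) + 4^4 = 1280; next = 1279
base 4: 1279 = 4^(4 + 1) + 3·4^3 + 3·4^2 + 3·4 + 3; at 5: 5^(5 + 1) + 3·5^3 + 3·5^2 + 3·5 + 3 = 16093; next = 16092
base 5: 16092 = 5^(5 + 1) + 3·5^3 + 3·5^2 + 3·5 + 2; at 6: 6^(6 + 1) + 3·6^3 + 3·6^2 + 3·6 + 2 = 280712; next = 280711
base 6: 280711 = 6^(6 + 1) + 3·6^3 + 3·6^2 + 3·6 + 1; at 7: 7^(7 + 1) + 3·7^3 + 3·7^2 + 3·7 + 1 = 5765999; next = 5765998
base 7: 5765998 = 7^(7 + 1) + 3·7^3 + 3·7^2 + 3·7; at 8: 8^(8 + 1) + 3·8^3 + 3·8^2 + 3·8 = 134219480; next = 134219479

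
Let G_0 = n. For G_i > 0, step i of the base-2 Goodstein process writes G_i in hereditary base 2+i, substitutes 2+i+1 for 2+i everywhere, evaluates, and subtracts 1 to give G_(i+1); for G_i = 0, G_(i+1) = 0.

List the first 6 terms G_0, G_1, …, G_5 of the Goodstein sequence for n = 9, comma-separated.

[0] 9 ≡ 2^(2 + 1) + 1 (base 2). Lift 3: 82. −1: 81.
[1] 81 ≡ 3^(3 + 1) (base 3). Lift 4: 1024. −1: 1023.
[2] 1023 ≡ 3·4^4 + 3·4^3 + 3·4^2 + 3·4 + 3 (base 4). Lift 5: 9843. −1: 9842.
[3] 9842 ≡ 3·5^5 + 3·5^3 + 3·5^2 + 3·5 + 2 (base 5). Lift 6: 140744. −1: 140743.
[4] 140743 ≡ 3·6^6 + 3·6^3 + 3·6^2 + 3·6 + 1 (base 6). Lift 7: 2471827. −1: 2471826.

9, 81, 1023, 9842, 140743, 2471826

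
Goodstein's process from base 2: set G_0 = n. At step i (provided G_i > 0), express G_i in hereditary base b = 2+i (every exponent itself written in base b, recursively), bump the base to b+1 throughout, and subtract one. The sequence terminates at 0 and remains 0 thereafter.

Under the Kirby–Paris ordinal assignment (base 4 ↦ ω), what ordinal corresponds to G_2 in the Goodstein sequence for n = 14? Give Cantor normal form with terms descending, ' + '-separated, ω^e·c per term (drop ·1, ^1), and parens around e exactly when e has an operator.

(0) 14|_2 = 2^(2 + 1) + 2^2 + 2 ↦ 3^(3 + 1) + 3^3 + 3|_3 = 111 ⇒ 110
(1) 110|_3 = 3^(3 + 1) + 3^3 + 2 ↦ 4^(4 + 1) + 4^4 + 2|_4 = 1282 ⇒ 1281

ω^(ω + 1) + ω^ω + 1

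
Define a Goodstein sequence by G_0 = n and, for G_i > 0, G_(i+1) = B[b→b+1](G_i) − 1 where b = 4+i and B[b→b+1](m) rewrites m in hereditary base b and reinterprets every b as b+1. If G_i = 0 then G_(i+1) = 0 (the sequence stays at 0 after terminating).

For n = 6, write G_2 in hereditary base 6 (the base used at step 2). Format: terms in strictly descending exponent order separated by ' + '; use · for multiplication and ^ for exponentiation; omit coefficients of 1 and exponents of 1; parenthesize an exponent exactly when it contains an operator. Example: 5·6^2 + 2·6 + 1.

step 0: 6 = 4 + 2; sub 5 for 4: 5 + 2; = 7; G_1 = 7−1 = 6
step 1: 6 = 5 + 1; sub 6 for 5: 6 + 1; = 7; G_2 = 7−1 = 6
step 2: 6 = 6; sub 7 for 6: 7; = 7; G_3 = 7−1 = 6

6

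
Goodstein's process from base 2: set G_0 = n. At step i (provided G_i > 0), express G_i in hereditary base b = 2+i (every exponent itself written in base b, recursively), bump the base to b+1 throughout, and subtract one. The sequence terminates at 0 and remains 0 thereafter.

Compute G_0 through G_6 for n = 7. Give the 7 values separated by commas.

[0] 7 ≡ 2^2 + 2 + 1 (base 2). Lift 3: 31. −1: 30.
[1] 30 ≡ 3^3 + 3 (base 3). Lift 4: 260. −1: 259.
[2] 259 ≡ 4^4 + 3 (base 4). Lift 5: 3128. −1: 3127.
[3] 3127 ≡ 5^5 + 2 (base 5). Lift 6: 46658. −1: 46657.
[4] 46657 ≡ 6^6 + 1 (base 6). Lift 7: 823544. −1: 823543.
[5] 823543 ≡ 7^7 (base 7). Lift 8: 16777216. −1: 16777215.

7, 30, 259, 3127, 46657, 823543, 16777215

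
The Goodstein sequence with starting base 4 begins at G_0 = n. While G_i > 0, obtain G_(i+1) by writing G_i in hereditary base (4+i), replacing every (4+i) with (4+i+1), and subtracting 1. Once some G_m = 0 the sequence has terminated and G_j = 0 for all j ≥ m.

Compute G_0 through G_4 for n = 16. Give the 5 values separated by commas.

(0) 16|_4 = 4^2 ↦ 5^2|_5 = 25 ⇒ 24
(1) 24|_5 = 4·5 + 4 ↦ 4·6 + 4|_6 = 28 ⇒ 27
(2) 27|_6 = 4·6 + 3 ↦ 4·7 + 3|_7 = 31 ⇒ 30
(3) 30|_7 = 4·7 + 2 ↦ 4·8 + 2|_8 = 34 ⇒ 33

16, 24, 27, 30, 33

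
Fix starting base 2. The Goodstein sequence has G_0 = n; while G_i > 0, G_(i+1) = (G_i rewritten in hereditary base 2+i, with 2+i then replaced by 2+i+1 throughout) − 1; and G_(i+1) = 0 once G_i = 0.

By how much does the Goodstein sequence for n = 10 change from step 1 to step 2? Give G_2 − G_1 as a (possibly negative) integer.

(0) 10|_2 = 2^(2 + 1) + 2 ↦ 3^(3 + 1) + 3|_3 = 84 ⇒ 83
(1) 83|_3 = 3^(3 + 1) + 2 ↦ 4^(4 + 1) + 2|_4 = 1026 ⇒ 1025

942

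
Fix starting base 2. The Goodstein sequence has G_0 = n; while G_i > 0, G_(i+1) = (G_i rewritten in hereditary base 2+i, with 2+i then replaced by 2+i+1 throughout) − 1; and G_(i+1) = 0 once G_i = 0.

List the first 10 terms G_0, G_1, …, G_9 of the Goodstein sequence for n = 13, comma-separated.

(0) 13|_2 = 2^(2 + 1) + 2^2 + 1 ↦ 3^(3 + 1) + 3^3 + 1|_3 = 109 ⇒ 108
(1) 108|_3 = 3^(3 + 1) + 3^3 ↦ 4^(4 + 1) + 4^4|_4 = 1280 ⇒ 1279
(2) 1279|_4 = 4^(4 + 1) + 3·4^3 + 3·4^2 + 3·4 + 3 ↦ 5^(5 + 1) + 3·5^3 + 3·5^2 + 3·5 + 3|_5 = 16093 ⇒ 16092
(3) 16092|_5 = 5^(5 + 1) + 3·5^3 + 3·5^2 + 3·5 + 2 ↦ 6^(6 + 1) + 3·6^3 + 3·6^2 + 3·6 + 2|_6 = 280712 ⇒ 280711
(4) 280711|_6 = 6^(6 + 1) + 3·6^3 + 3·6^2 + 3·6 + 1 ↦ 7^(7 + 1) + 3·7^3 + 3·7^2 + 3·7 + 1|_7 = 5765999 ⇒ 5765998
(5) 5765998|_7 = 7^(7 + 1) + 3·7^3 + 3·7^2 + 3·7 ↦ 8^(8 + 1) + 3·8^3 + 3·8^2 + 3·8|_8 = 134219480 ⇒ 134219479
(6) 134219479|_8 = 8^(8 + 1) + 3·8^3 + 3·8^2 + 2·8 + 7 ↦ 9^(9 + 1) + 3·9^3 + 3·9^2 + 2·9 + 7|_9 = 3486786856 ⇒ 3486786855
(7) 3486786855|_9 = 9^(9 + 1) + 3·9^3 + 3·9^2 + 2·9 + 6 ↦ 10^(10 + 1) + 3·10^3 + 3·10^2 + 2·10 + 6|_10 = 100000003326 ⇒ 100000003325
(8) 100000003325|_10 = 10^(10 + 1) + 3·10^3 + 3·10^2 + 2·10 + 5 ↦ 11^(11 + 1) + 3·11^3 + 3·11^2 + 2·11 + 5|_11 = 3138428381104 ⇒ 3138428381103

13, 108, 1279, 16092, 280711, 5765998, 134219479, 3486786855, 100000003325, 3138428381103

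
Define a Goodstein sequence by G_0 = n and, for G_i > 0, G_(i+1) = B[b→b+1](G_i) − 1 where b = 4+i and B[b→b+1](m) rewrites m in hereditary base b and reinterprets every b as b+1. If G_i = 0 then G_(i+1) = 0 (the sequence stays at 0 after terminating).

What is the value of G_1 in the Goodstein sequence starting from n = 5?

5 —HB4→ 4 + 1 —bump→ 5 + 1 = 6 —(−1)→ 5
5 —HB5→ 5 —bump→ 6 = 6 —(−1)→ 5

5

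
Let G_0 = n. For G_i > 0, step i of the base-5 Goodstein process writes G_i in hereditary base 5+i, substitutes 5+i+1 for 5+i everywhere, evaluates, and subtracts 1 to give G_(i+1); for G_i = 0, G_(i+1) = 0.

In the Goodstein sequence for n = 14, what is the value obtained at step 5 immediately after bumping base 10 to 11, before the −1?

14 —HB5→ 2·5 + 4 —bump→ 2·6 + 4 = 16 —(−1)→ 15
15 —HB6→ 2·6 + 3 —bump→ 2·7 + 3 = 17 —(−1)→ 16
16 —HB7→ 2·7 + 2 —bump→ 2·8 + 2 = 18 —(−1)→ 17
17 —HB8→ 2·8 + 1 —bump→ 2·9 + 1 = 19 —(−1)→ 18
18 —HB9→ 2·9 —bump→ 2·10 = 20 —(−1)→ 19
19 —HB10→ 10 + 9 —bump→ 11 + 9 = 20 —(−1)→ 19

20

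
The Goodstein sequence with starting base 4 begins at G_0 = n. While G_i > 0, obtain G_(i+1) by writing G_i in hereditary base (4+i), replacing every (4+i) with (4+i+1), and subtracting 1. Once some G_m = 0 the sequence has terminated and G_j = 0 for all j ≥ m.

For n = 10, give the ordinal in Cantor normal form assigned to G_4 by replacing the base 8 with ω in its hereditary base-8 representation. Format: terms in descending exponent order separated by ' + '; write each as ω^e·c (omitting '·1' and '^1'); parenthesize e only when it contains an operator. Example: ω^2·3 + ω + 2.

(0) 10|_4 = 2·4 + 2 ↦ 2·5 + 2|_5 = 12 ⇒ 11
(1) 11|_5 = 2·5 + 1 ↦ 2·6 + 1|_6 = 13 ⇒ 12
(2) 12|_6 = 2·6 ↦ 2·7|_7 = 14 ⇒ 13
(3) 13|_7 = 7 + 6 ↦ 8 + 6|_8 = 14 ⇒ 13
(4) 13|_8 = 8 + 5 ↦ 9 + 5|_9 = 14 ⇒ 13

ω + 5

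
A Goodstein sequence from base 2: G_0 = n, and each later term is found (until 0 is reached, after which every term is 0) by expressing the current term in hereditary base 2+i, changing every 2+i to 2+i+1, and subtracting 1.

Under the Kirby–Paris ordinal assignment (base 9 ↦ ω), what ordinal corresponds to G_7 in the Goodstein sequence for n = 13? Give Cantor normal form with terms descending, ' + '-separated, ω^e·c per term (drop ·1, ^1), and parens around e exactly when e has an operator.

ω^(ω + 1) + ω^3·3 + ω^2·3 + ω·2 + 6

13 —HB2→ 2^(2 + 1) + 2^2 + 1 —bump→ 3^(3 + 1) + 3^3 + 1 = 109 —(−1)→ 108
108 —HB3→ 3^(3 + 1) + 3^3 —bump→ 4^(4 + 1) + 4^4 = 1280 —(−1)→ 1279
1279 —HB4→ 4^(4 + 1) + 3·4^3 + 3·4^2 + 3·4 + 3 —bump→ 5^(5 + 1) + 3·5^3 + 3·5^2 + 3·5 + 3 = 16093 —(−1)→ 16092
16092 —HB5→ 5^(5 + 1) + 3·5^3 + 3·5^2 + 3·5 + 2 —bump→ 6^(6 + 1) + 3·6^3 + 3·6^2 + 3·6 + 2 = 280712 —(−1)→ 280711
280711 —HB6→ 6^(6 + 1) + 3·6^3 + 3·6^2 + 3·6 + 1 —bump→ 7^(7 + 1) + 3·7^3 + 3·7^2 + 3·7 + 1 = 5765999 —(−1)→ 5765998
5765998 —HB7→ 7^(7 + 1) + 3·7^3 + 3·7^2 + 3·7 —bump→ 8^(8 + 1) + 3·8^3 + 3·8^2 + 3·8 = 134219480 —(−1)→ 134219479
134219479 —HB8→ 8^(8 + 1) + 3·8^3 + 3·8^2 + 2·8 + 7 —bump→ 9^(9 + 1) + 3·9^3 + 3·9^2 + 2·9 + 7 = 3486786856 —(−1)→ 3486786855
3486786855 —HB9→ 9^(9 + 1) + 3·9^3 + 3·9^2 + 2·9 + 6 —bump→ 10^(10 + 1) + 3·10^3 + 3·10^2 + 2·10 + 6 = 100000003326 —(−1)→ 100000003325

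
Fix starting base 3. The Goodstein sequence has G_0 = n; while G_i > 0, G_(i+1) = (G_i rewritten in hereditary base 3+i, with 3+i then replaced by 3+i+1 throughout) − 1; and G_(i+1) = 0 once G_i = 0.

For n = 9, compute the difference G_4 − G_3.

step 0: 9 = 3^2; sub 4 for 3: 4^2; = 16; G_1 = 16−1 = 15
step 1: 15 = 3·4 + 3; sub 5 for 4: 3·5 + 3; = 18; G_2 = 18−1 = 17
step 2: 17 = 3·5 + 2; sub 6 for 5: 3·6 + 2; = 20; G_3 = 20−1 = 19
step 3: 19 = 3·6 + 1; sub 7 for 6: 3·7 + 1; = 22; G_4 = 22−1 = 21

2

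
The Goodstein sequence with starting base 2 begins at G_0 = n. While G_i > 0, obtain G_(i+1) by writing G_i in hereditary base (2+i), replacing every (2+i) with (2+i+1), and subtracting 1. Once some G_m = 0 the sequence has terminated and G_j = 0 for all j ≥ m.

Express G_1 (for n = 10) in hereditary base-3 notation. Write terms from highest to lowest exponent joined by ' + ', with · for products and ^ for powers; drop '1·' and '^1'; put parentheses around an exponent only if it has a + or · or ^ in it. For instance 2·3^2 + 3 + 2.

3^(3 + 1) + 2

G_0=10  [base 2] 2^(2 + 1) + 2  →[2↦3]→  3^(3 + 1) + 3 = 84  −1 ⇒ G_1=83
G_1=83  [base 3] 3^(3 + 1) + 2  →[3↦4]→  4^(4 + 1) + 2 = 1026  −1 ⇒ G_2=1025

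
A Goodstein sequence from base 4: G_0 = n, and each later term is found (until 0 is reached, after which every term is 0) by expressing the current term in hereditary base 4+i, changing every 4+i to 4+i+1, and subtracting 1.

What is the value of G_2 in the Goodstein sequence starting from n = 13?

17

G_0 = 13. HB_4(13) = 3·4 + 1. Bump = 16. G_1 = 15.
G_1 = 15. HB_5(15) = 3·5. Bump = 18. G_2 = 17.
G_2 = 17. HB_6(17) = 2·6 + 5. Bump = 19. G_3 = 18.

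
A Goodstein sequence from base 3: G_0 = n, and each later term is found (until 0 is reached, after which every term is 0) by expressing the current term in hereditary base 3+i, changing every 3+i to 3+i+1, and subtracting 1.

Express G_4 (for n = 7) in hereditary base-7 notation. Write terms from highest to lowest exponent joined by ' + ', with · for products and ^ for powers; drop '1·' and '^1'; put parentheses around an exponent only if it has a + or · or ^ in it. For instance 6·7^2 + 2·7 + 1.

[0] 7 ≡ 2·3 + 1 (base 3). Lift 4: 9. −1: 8.
[1] 8 ≡ 2·4 (base 4). Lift 5: 10. −1: 9.
[2] 9 ≡ 5 + 4 (base 5). Lift 6: 10. −1: 9.
[3] 9 ≡ 6 + 3 (base 6). Lift 7: 10. −1: 9.
[4] 9 ≡ 7 + 2 (base 7). Lift 8: 10. −1: 9.

7 + 2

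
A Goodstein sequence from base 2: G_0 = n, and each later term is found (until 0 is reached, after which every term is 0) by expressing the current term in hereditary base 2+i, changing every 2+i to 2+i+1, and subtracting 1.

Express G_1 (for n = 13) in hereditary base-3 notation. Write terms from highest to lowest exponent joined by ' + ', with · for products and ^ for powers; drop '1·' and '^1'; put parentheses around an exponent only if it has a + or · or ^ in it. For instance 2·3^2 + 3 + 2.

i=0: 13 = 2^(2 + 1) + 2^2 + 1 (b=2); 2→3: 3^(3 + 1) + 3^3 + 1 = 109; 109−1 = 108
i=1: 108 = 3^(3 + 1) + 3^3 (b=3); 3→4: 4^(4 + 1) + 4^4 = 1280; 1280−1 = 1279

3^(3 + 1) + 3^3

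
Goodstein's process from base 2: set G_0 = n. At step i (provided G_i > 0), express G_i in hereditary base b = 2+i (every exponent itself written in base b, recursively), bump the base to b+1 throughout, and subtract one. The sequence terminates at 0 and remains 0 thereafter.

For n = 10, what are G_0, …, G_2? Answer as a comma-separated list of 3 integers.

10, 83, 1025

i=0: 10 = 2^(2 + 1) + 2 (b=2); 2→3: 3^(3 + 1) + 3 = 84; 84−1 = 83
i=1: 83 = 3^(3 + 1) + 2 (b=3); 3→4: 4^(4 + 1) + 2 = 1026; 1026−1 = 1025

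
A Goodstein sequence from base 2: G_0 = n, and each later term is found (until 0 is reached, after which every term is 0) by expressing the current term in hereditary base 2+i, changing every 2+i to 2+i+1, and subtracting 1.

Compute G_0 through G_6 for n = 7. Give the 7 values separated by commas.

7, 30, 259, 3127, 46657, 823543, 16777215

[0] 7 ≡ 2^2 + 2 + 1 (base 2). Lift 3: 31. −1: 30.
[1] 30 ≡ 3^3 + 3 (base 3). Lift 4: 260. −1: 259.
[2] 259 ≡ 4^4 + 3 (base 4). Lift 5: 3128. −1: 3127.
[3] 3127 ≡ 5^5 + 2 (base 5). Lift 6: 46658. −1: 46657.
[4] 46657 ≡ 6^6 + 1 (base 6). Lift 7: 823544. −1: 823543.
[5] 823543 ≡ 7^7 (base 7). Lift 8: 16777216. −1: 16777215.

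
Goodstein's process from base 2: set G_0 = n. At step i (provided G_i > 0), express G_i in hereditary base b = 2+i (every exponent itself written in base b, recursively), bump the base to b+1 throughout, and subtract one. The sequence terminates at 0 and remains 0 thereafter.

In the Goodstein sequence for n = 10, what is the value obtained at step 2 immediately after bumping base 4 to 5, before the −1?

G_0=10  [base 2] 2^(2 + 1) + 2  →[2↦3]→  3^(3 + 1) + 3 = 84  −1 ⇒ G_1=83
G_1=83  [base 3] 3^(3 + 1) + 2  →[3↦4]→  4^(4 + 1) + 2 = 1026  −1 ⇒ G_2=1025
G_2=1025  [base 4] 4^(4 + 1) + 1  →[4↦5]→  5^(5 + 1) + 1 = 15626  −1 ⇒ G_3=15625

15626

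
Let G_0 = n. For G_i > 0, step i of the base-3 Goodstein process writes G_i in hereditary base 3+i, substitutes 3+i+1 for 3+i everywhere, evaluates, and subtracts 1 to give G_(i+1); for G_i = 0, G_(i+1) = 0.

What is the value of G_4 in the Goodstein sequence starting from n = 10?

30

step 0: 10 = 3^2 + 1; sub 4 for 3: 4^2 + 1; = 17; G_1 = 17−1 = 16
step 1: 16 = 4^2; sub 5 for 4: 5^2; = 25; G_2 = 25−1 = 24
step 2: 24 = 4·5 + 4; sub 6 for 5: 4·6 + 4; = 28; G_3 = 28−1 = 27
step 3: 27 = 4·6 + 3; sub 7 for 6: 4·7 + 3; = 31; G_4 = 31−1 = 30
step 4: 30 = 4·7 + 2; sub 8 for 7: 4·8 + 2; = 34; G_5 = 34−1 = 33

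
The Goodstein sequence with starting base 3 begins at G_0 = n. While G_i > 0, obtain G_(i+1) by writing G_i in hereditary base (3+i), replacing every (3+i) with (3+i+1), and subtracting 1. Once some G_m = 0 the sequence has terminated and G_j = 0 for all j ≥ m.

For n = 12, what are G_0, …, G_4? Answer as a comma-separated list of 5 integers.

base 3: 12 = 3^2 + 3; at 4: 4^2 + 4 = 20; next = 19
base 4: 19 = 4^2 + 3; at 5: 5^2 + 3 = 28; next = 27
base 5: 27 = 5^2 + 2; at 6: 6^2 + 2 = 38; next = 37
base 6: 37 = 6^2 + 1; at 7: 7^2 + 1 = 50; next = 49

12, 19, 27, 37, 49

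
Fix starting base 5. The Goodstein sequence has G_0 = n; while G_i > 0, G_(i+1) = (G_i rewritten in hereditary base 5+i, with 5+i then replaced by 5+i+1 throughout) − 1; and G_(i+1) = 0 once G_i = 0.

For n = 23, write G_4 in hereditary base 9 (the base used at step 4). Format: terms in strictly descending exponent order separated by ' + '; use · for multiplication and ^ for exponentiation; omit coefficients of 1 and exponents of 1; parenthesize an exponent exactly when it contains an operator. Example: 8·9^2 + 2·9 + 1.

23 —HB5→ 4·5 + 3 —bump→ 4·6 + 3 = 27 —(−1)→ 26
26 —HB6→ 4·6 + 2 —bump→ 4·7 + 2 = 30 —(−1)→ 29
29 —HB7→ 4·7 + 1 —bump→ 4·8 + 1 = 33 —(−1)→ 32
32 —HB8→ 4·8 —bump→ 4·9 = 36 —(−1)→ 35
35 —HB9→ 3·9 + 8 —bump→ 3·10 + 8 = 38 —(−1)→ 37

3·9 + 8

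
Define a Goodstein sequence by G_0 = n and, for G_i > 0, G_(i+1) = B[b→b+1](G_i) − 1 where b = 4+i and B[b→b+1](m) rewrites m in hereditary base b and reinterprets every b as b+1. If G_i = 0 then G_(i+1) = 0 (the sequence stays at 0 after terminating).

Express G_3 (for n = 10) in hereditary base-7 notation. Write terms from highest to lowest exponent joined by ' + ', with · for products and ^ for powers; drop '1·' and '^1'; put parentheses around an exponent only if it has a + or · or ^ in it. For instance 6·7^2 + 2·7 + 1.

7 + 6

G_0=10  [base 4] 2·4 + 2  →[4↦5]→  2·5 + 2 = 12  −1 ⇒ G_1=11
G_1=11  [base 5] 2·5 + 1  →[5↦6]→  2·6 + 1 = 13  −1 ⇒ G_2=12
G_2=12  [base 6] 2·6  →[6↦7]→  2·7 = 14  −1 ⇒ G_3=13
G_3=13  [base 7] 7 + 6  →[7↦8]→  8 + 6 = 14  −1 ⇒ G_4=13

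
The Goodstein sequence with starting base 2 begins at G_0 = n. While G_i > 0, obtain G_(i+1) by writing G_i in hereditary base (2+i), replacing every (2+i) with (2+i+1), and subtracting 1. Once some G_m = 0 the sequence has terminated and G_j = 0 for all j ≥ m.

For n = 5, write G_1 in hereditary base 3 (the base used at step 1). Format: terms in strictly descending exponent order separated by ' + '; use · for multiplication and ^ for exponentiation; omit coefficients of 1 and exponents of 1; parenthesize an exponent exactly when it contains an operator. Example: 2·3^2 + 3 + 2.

(0) 5|_2 = 2^2 + 1 ↦ 3^3 + 1|_3 = 28 ⇒ 27
(1) 27|_3 = 3^3 ↦ 4^4|_4 = 256 ⇒ 255

3^3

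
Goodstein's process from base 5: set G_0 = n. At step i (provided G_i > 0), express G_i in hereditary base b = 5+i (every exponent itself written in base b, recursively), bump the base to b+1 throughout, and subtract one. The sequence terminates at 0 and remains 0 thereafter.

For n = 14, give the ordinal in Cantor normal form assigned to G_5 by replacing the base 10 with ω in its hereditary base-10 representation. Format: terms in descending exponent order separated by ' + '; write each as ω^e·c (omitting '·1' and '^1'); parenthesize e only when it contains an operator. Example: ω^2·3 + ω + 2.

base 5: 14 = 2·5 + 4; at 6: 2·6 + 4 = 16; next = 15
base 6: 15 = 2·6 + 3; at 7: 2·7 + 3 = 17; next = 16
base 7: 16 = 2·7 + 2; at 8: 2·8 + 2 = 18; next = 17
base 8: 17 = 2·8 + 1; at 9: 2·9 + 1 = 19; next = 18
base 9: 18 = 2·9; at 10: 2·10 = 20; next = 19
base 10: 19 = 10 + 9; at 11: 11 + 9 = 20; next = 19

ω + 9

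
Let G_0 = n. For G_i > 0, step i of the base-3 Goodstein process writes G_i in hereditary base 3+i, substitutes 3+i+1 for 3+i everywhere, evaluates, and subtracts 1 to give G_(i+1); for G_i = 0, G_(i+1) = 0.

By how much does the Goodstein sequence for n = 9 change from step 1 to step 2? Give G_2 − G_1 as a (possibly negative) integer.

i=0: 9 = 3^2 (b=3); 3→4: 4^2 = 16; 16−1 = 15
i=1: 15 = 3·4 + 3 (b=4); 4→5: 3·5 + 3 = 18; 18−1 = 17

2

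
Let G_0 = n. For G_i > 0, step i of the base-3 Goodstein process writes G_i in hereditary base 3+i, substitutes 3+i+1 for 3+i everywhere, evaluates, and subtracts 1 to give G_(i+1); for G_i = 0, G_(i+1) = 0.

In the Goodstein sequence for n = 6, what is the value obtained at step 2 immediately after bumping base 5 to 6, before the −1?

8

step 0: 6 = 2·3; sub 4 for 3: 2·4; = 8; G_1 = 8−1 = 7
step 1: 7 = 4 + 3; sub 5 for 4: 5 + 3; = 8; G_2 = 8−1 = 7
step 2: 7 = 5 + 2; sub 6 for 5: 6 + 2; = 8; G_3 = 8−1 = 7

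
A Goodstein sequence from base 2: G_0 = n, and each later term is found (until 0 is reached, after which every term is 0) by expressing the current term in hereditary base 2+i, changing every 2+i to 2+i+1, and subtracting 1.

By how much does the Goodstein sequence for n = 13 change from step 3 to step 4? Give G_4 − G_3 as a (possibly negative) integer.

i=0: 13 = 2^(2 + 1) + 2^2 + 1 (b=2); 2→3: 3^(3 + 1) + 3^3 + 1 = 109; 109−1 = 108
i=1: 108 = 3^(3 + 1) + 3^3 (b=3); 3→4: 4^(4 + 1) + 4^4 = 1280; 1280−1 = 1279
i=2: 1279 = 4^(4 + 1) + 3·4^3 + 3·4^2 + 3·4 + 3 (b=4); 4→5: 5^(5 + 1) + 3·5^3 + 3·5^2 + 3·5 + 3 = 16093; 16093−1 = 16092
i=3: 16092 = 5^(5 + 1) + 3·5^3 + 3·5^2 + 3·5 + 2 (b=5); 5→6: 6^(6 + 1) + 3·6^3 + 3·6^2 + 3·6 + 2 = 280712; 280712−1 = 280711

264619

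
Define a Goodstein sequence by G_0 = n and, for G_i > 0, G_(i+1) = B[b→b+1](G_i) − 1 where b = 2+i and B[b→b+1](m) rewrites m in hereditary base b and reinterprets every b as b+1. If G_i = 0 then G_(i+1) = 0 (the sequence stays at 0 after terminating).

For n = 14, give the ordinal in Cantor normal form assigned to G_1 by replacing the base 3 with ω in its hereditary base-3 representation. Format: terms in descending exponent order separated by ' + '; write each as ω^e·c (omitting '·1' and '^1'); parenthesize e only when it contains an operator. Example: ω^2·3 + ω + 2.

G_0=14  [base 2] 2^(2 + 1) + 2^2 + 2  →[2↦3]→  3^(3 + 1) + 3^3 + 3 = 111  −1 ⇒ G_1=110
G_1=110  [base 3] 3^(3 + 1) + 3^3 + 2  →[3↦4]→  4^(4 + 1) + 4^4 + 2 = 1282  −1 ⇒ G_2=1281

ω^(ω + 1) + ω^ω + 2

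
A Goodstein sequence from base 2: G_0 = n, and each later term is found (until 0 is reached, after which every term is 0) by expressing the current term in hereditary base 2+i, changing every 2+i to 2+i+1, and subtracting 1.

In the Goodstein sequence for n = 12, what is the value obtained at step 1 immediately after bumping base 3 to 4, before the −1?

1066

(0) 12|_2 = 2^(2 + 1) + 2^2 ↦ 3^(3 + 1) + 3^3|_3 = 108 ⇒ 107
(1) 107|_3 = 3^(3 + 1) + 2·3^2 + 2·3 + 2 ↦ 4^(4 + 1) + 2·4^2 + 2·4 + 2|_4 = 1066 ⇒ 1065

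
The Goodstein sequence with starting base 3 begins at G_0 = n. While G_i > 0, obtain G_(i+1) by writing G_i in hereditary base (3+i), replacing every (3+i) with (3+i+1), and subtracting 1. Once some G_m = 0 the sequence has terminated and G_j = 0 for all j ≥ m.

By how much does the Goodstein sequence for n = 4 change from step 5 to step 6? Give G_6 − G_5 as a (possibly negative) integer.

G_0 = 4. HB_3(4) = 3 + 1. Bump = 5. G_1 = 4.
G_1 = 4. HB_4(4) = 4. Bump = 5. G_2 = 4.
G_2 = 4. HB_5(4) = 4. Bump = 4. G_3 = 3.
G_3 = 3. HB_6(3) = 3. Bump = 3. G_4 = 2.
G_4 = 2. HB_7(2) = 2. Bump = 2. G_5 = 1.
G_5 = 1. HB_8(1) = 1. Bump = 1. G_6 = 0.

-1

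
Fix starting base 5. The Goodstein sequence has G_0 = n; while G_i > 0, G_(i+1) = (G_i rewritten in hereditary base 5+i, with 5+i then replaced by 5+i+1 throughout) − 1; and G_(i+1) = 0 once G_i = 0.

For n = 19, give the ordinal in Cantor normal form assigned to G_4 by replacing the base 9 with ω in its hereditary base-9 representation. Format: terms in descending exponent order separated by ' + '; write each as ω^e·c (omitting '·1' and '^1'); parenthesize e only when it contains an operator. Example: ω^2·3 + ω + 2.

[0] 19 ≡ 3·5 + 4 (base 5). Lift 6: 22. −1: 21.
[1] 21 ≡ 3·6 + 3 (base 6). Lift 7: 24. −1: 23.
[2] 23 ≡ 3·7 + 2 (base 7). Lift 8: 26. −1: 25.
[3] 25 ≡ 3·8 + 1 (base 8). Lift 9: 28. −1: 27.
[4] 27 ≡ 3·9 (base 9). Lift 10: 30. −1: 29.

ω·3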